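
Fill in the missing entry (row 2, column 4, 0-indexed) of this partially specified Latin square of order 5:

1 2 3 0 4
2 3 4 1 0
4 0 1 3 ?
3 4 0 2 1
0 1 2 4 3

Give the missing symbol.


Row 2 contains symbols [0, 1, 3, 4] — missing [2].
Column 4 contains symbols [0, 1, 3, 4] — missing [2].
The missing symbol must appear in both missing sets; intersection = [2].
Therefore the hidden value is 2.

Missing value = 2.


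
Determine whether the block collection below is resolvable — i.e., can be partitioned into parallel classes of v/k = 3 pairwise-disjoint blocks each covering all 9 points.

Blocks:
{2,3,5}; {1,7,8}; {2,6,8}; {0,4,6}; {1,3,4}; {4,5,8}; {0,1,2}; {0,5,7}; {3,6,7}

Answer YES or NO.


v = 9, block size k = 3, number of blocks = 9.
For resolvability, blocks must partition into parallel classes of size v/k = 3.
Total blocks must therefore be a multiple of 3: 9 = 3·3 + 0 ⇒ divisible ✓.
Greedy packing gives 3 candidate class(es). Each should be a full parallel class (size 3, covers all 9 points).
  Class 1 (3 blocks): {2,3,5}; {1,7,8}; {0,4,6}. Points covered: [0, 1, 2, 3, 4, 5, 6, 7, 8].
  Class 2 (3 blocks): {2,6,8}; {1,3,4}; {0,5,7}. Points covered: [0, 1, 2, 3, 4, 5, 6, 7, 8].
  Class 3 (3 blocks): {4,5,8}; {0,1,2}; {3,6,7}. Points covered: [0, 1, 2, 3, 4, 5, 6, 7, 8].
All classes full (size 3)? YES. All classes cover every point? YES.
Resolvable? YES.

YES


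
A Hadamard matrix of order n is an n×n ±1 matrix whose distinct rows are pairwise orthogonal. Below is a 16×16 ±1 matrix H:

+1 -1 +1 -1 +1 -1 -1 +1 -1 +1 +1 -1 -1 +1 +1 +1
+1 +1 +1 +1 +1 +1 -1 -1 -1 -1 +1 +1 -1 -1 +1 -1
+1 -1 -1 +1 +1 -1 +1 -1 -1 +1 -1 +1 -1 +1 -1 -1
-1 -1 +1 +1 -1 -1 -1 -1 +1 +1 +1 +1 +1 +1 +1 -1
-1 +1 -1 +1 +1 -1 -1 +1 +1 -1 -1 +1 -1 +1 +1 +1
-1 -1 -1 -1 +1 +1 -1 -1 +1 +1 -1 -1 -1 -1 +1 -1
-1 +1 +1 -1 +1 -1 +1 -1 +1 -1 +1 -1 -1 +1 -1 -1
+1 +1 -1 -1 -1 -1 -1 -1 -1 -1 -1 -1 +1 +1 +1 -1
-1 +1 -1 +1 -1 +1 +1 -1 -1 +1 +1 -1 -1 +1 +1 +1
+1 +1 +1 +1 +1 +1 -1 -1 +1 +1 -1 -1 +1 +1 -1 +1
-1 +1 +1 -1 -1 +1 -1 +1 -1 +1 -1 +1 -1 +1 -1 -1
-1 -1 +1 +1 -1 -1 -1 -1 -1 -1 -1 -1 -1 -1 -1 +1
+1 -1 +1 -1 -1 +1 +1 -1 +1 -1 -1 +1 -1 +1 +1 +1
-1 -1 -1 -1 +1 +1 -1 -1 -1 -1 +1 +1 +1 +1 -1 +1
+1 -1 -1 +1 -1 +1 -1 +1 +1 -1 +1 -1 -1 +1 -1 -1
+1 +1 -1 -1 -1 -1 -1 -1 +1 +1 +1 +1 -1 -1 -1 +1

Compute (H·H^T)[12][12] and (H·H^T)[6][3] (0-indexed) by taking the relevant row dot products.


Row 3 of H: [-1, -1, 1, 1, -1, -1, -1, -1, 1, 1, 1, 1, 1, 1, 1, -1].
Row 6 of H: [-1, 1, 1, -1, 1, -1, 1, -1, 1, -1, 1, -1, -1, 1, -1, -1].
Row 12 of H: [1, -1, 1, -1, -1, 1, 1, -1, 1, -1, -1, 1, -1, 1, 1, 1].
(H·H^T)[12][12] = Σ_j H[12][j]·H[12][j] = (1)² + (-1)² + (1)² + (-1)² + (-1)² + (1)² + (1)² + (-1)² + (1)² + (-1)² + (-1)² + (1)² + (-1)² + (1)² + (1)² + (1)² = 1 + 1 + 1 + 1 + 1 + 1 + 1 + 1 + 1 + 1 + 1 + 1 + 1 + 1 + 1 + 1 = 16.
(H·H^T)[6][3] = Σ_j H[6][j]·H[3][j] = (-1)·(-1) + (1)·(-1) + (1)·(1) + (-1)·(1) + (1)·(-1) + (-1)·(-1) + (1)·(-1) + (-1)·(-1) + (1)·(1) + (-1)·(1) + (1)·(1) + (-1)·(1) + (-1)·(1) + (1)·(1) + (-1)·(1) + (-1)·(-1) = 1 + -1 + 1 + -1 + -1 + 1 + -1 + 1 + 1 + -1 + 1 + -1 + -1 + 1 + -1 + 1 = 0.
So rows 6 and 3 are orthogonal; the diagonal entry equals n = 16.

(12,12) entry = 16; (6,3) entry = 0.


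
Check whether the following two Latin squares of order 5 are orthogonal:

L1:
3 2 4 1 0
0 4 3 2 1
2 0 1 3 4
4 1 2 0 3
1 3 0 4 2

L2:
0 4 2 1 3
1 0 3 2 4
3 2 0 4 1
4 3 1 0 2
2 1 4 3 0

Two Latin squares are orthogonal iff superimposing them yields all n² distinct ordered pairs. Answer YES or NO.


Form the n² = 25 superimposed pairs (L1[i][j], L2[i][j]), row by row (rows and columns indexed from 0):
row 0: (3,0) (2,4) (4,2) (1,1) (0,3)
row 1: (0,1) (4,0) (3,3) (2,2) (1,4)
row 2: (2,3) (0,2) (1,0) (3,4) (4,1)
row 3: (4,4) (1,3) (2,1) (0,0) (3,2)
row 4: (1,2) (3,1) (0,4) (4,3) (2,0)
Orthogonality requires all 25 pairs distinct.
Check by first coordinate: for each symbol s of L1, list the L2 entries in the n cells where L1 = s; they must all differ.
  L1 = 0: L2 entries (in reading order) 3, 1, 2, 0, 4 — all 5 distinct ✓
  L1 = 1: L2 entries (in reading order) 1, 4, 0, 3, 2 — all 5 distinct ✓
  L1 = 2: L2 entries (in reading order) 4, 2, 3, 1, 0 — all 5 distinct ✓
  L1 = 3: L2 entries (in reading order) 0, 3, 4, 2, 1 — all 5 distinct ✓
  L1 = 4: L2 entries (in reading order) 2, 0, 1, 4, 3 — all 5 distinct ✓
Every symbol of L1 meets every symbol of L2 exactly once, so all 25 pairs are distinct (25 of 25).
Conclusion: YES.

YES


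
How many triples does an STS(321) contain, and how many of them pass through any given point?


An STS(v) is a 2-(v, 3, 1) BIBD: block size k = 3, λ = 1.
Replication: r(k − 1) = λ(v − 1) ⇒ r·2 = 321 − 1 = 320 ⇒ r = 160.
Block count: b = v(v − 1)/6 = 321·320/6 = 102720/6 = 17120.
(Check via bk = vr: 17120·3 = 51360 = 321·160 = 51360 ✓.)

r = 160, b = 17120.


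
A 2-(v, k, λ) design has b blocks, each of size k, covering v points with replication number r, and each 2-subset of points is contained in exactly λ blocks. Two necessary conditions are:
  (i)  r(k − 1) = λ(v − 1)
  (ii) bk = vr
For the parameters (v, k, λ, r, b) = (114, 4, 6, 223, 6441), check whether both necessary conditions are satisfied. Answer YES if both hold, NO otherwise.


Condition (i): r(k − 1) = 223·3 = 669; λ(v − 1) = 6·113 = 678. Match? NO.
Condition (ii): bk = 6441·4 = 25764; vr = 114·223 = 25422. Match? NO.
Both conditions hold? NO.

NO


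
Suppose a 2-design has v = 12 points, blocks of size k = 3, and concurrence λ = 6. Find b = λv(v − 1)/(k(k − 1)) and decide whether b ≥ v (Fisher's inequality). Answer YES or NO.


b = λv(v − 1)/(k(k − 1)) = 6·12·11/(3·2) = 792/6 = 132.
Compare with v = 12: b ≥ v, so Fisher's inequality holds.

YES


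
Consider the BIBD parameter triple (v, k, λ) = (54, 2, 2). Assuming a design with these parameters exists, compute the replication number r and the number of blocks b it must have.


Any 2-(v, k, λ) BIBD satisfies two necessary conditions:
  (i)  Each point sits in r blocks, and counting incidences through any fixed point gives r(k − 1) = λ(v − 1), so r = λ(v − 1)/(k − 1).
  (ii) Total incidences bk = vr, so b = vr/k.
Step 1: r = λ(v − 1)/(k − 1) = 2·(54 − 1)/(2 − 1) = 2·53/1 = 106/1 = 106.
Step 2: b = vr/k = 54·106/2 = 5724/2 = 2862.
Check integrality: r = 106 ∈ Z ✓, b = 2862 ∈ Z ✓.
(These identities are necessary conditions: they determine r and b for any design with these parameters, but do not by themselves prove that one exists.)

r = 106, b = 2862.


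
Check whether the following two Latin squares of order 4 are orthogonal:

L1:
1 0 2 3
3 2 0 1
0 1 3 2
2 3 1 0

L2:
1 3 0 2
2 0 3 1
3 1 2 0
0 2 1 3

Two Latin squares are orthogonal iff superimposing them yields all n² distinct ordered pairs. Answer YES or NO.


Form the n² = 16 superimposed pairs (L1[i][j], L2[i][j]), row by row (rows and columns indexed from 0):
row 0: (1,1) (0,3) (2,0) (3,2)
row 1: (3,2) (2,0) (0,3) (1,1)
row 2: (0,3) (1,1) (3,2) (2,0)
row 3: (2,0) (3,2) (1,1) (0,3)
Orthogonality requires all 16 pairs distinct.
But the pair (3,2) repeats: cell (0,3) has L1 = 3, L2 = 2, and cell (1,0) has L1 = 3, L2 = 2.
A repeated pair means some other pair never occurs (only 4 distinct pairs out of 16), so the squares are not orthogonal.
Conclusion: NO.

NO


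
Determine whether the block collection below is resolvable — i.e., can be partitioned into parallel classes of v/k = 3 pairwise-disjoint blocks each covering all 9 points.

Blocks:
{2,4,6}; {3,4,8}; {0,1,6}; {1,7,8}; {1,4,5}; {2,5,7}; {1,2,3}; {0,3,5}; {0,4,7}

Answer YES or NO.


v = 9, block size k = 3, number of blocks = 9.
For resolvability, blocks must partition into parallel classes of size v/k = 3.
Total blocks must therefore be a multiple of 3: 9 = 3·3 + 0 ⇒ divisible ✓.
Consider block {1,4,5}. It intersects every other block in the collection, so no parallel class of size 3 can contain it.
Since every block must belong to some parallel class in a resolution, the collection cannot be partitioned into parallel classes.
Resolvable? NO.

NO


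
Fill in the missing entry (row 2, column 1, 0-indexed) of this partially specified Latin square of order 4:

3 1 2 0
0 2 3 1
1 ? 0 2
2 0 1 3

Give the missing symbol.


Row 2 contains symbols [0, 1, 2] — missing [3].
Column 1 contains symbols [0, 1, 2] — missing [3].
The missing symbol must appear in both missing sets; intersection = [3].
Therefore the hidden value is 3.

Missing value = 3.


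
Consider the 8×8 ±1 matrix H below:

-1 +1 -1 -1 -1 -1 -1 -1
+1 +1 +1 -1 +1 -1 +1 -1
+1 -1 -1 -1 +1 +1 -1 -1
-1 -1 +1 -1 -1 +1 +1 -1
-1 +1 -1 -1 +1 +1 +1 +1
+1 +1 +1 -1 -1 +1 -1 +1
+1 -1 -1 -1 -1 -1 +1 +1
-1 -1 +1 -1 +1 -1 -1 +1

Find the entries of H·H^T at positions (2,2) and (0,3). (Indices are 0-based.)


Row 0 of H: [-1, 1, -1, -1, -1, -1, -1, -1].
Row 2 of H: [1, -1, -1, -1, 1, 1, -1, -1].
Row 3 of H: [-1, -1, 1, -1, -1, 1, 1, -1].
(H·H^T)[2][2] = Σ_j H[2][j]·H[2][j] = (1)² + (-1)² + (-1)² + (-1)² + (1)² + (1)² + (-1)² + (-1)² = 1 + 1 + 1 + 1 + 1 + 1 + 1 + 1 = 8.
(H·H^T)[0][3] = Σ_j H[0][j]·H[3][j] = (-1)·(-1) + (1)·(-1) + (-1)·(1) + (-1)·(-1) + (-1)·(-1) + (-1)·(1) + (-1)·(1) + (-1)·(-1) = 1 + -1 + -1 + 1 + 1 + -1 + -1 + 1 = 0.
So rows 0 and 3 are orthogonal; the diagonal entry equals n = 8.

(2,2) entry = 8; (0,3) entry = 0.


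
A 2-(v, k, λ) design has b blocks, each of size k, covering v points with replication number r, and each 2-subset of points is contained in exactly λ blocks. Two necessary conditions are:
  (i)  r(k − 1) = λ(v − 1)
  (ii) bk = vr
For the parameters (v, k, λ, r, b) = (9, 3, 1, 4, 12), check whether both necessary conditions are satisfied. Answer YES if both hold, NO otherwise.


Condition (i): r(k − 1) = 4·2 = 8; λ(v − 1) = 1·8 = 8. Match? YES.
Condition (ii): bk = 12·3 = 36; vr = 9·4 = 36. Match? YES.
Both conditions hold? YES.

YES


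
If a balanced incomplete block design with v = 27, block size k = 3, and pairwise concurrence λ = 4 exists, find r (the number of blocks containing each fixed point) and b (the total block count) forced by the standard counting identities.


Any 2-(v, k, λ) BIBD satisfies two necessary conditions:
  (i)  Each point sits in r blocks, and counting incidences through any fixed point gives r(k − 1) = λ(v − 1), so r = λ(v − 1)/(k − 1).
  (ii) Total incidences bk = vr, so b = vr/k.
Step 1: r = λ(v − 1)/(k − 1) = 4·(27 − 1)/(3 − 1) = 4·26/2 = 104/2 = 52.
Step 2: b = vr/k = 27·52/3 = 1404/3 = 468.
Check integrality: r = 52 ∈ Z ✓, b = 468 ∈ Z ✓.
(These identities are necessary conditions: they determine r and b for any design with these parameters, but do not by themselves prove that one exists.)

r = 52, b = 468.


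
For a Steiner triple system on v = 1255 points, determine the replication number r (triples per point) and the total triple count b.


An STS(v) is a 2-(v, 3, 1) BIBD: block size k = 3, λ = 1.
Replication: r(k − 1) = λ(v − 1) ⇒ r·2 = 1255 − 1 = 1254 ⇒ r = 627.
Block count: b = v(v − 1)/6 = 1255·1254/6 = 1573770/6 = 262295.
(Check via bk = vr: 262295·3 = 786885 = 1255·627 = 786885 ✓.)

r = 627, b = 262295.


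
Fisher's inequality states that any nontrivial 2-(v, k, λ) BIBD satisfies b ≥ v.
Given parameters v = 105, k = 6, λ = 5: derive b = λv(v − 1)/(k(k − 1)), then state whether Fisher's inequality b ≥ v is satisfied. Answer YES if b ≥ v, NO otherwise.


r = λ(v − 1)/(k − 1) = 5·104/5 = 104.
b = vr/k = 105·104/6 = 1820.
Fisher's inequality: b ≥ v ⇔ 1820 ≥ 105? YES.

YES


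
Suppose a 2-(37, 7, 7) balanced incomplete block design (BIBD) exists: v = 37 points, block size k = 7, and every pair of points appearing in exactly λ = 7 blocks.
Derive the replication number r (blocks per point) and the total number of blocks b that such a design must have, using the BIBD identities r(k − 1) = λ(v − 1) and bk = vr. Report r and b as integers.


Any 2-(v, k, λ) BIBD satisfies two necessary conditions:
  (i)  Each point sits in r blocks, and counting incidences through any fixed point gives r(k − 1) = λ(v − 1), so r = λ(v − 1)/(k − 1).
  (ii) Total incidences bk = vr, so b = vr/k.
Step 1: r = λ(v − 1)/(k − 1) = 7·(37 − 1)/(7 − 1) = 7·36/6 = 252/6 = 42.
Step 2: b = vr/k = 37·42/7 = 1554/7 = 222.
Check integrality: r = 42 ∈ Z ✓, b = 222 ∈ Z ✓.
(These identities are necessary conditions: they determine r and b for any design with these parameters, but do not by themselves prove that one exists.)

r = 42, b = 222.


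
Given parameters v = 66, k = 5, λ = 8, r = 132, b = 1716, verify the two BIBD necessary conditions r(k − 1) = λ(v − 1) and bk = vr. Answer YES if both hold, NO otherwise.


Condition (i): r(k − 1) = 132·4 = 528; λ(v − 1) = 8·65 = 520. Match? NO.
Condition (ii): bk = 1716·5 = 8580; vr = 66·132 = 8712. Match? NO.
Both conditions hold? NO.

NO


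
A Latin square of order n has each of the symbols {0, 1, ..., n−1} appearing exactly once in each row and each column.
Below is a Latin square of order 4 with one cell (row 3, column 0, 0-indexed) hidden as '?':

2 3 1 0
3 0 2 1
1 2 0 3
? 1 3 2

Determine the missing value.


Row 3 contains symbols [1, 2, 3] — missing [0].
Column 0 contains symbols [1, 2, 3] — missing [0].
The missing symbol must appear in both missing sets; intersection = [0].
Therefore the hidden value is 0.

Missing value = 0.


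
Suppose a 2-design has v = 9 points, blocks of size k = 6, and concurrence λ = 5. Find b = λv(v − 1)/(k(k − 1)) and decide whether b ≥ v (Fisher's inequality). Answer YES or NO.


b = λv(v − 1)/(k(k − 1)) = 5·9·8/(6·5) = 360/30 = 12.
Compare with v = 9: b ≥ v, so Fisher's inequality holds.

YES


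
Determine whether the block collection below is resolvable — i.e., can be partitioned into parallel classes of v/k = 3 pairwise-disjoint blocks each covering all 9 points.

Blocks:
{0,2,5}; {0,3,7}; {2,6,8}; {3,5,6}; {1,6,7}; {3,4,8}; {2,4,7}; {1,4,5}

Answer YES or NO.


v = 9, block size k = 3, number of blocks = 8.
For resolvability, blocks must partition into parallel classes of size v/k = 3.
Total blocks must therefore be a multiple of 3: 8 = 3·2 + 2 ⇒ not divisible ✗.
Resolvable? NO.

NO


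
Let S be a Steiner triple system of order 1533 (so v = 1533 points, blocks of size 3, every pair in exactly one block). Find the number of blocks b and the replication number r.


An STS(v) is a 2-(v, 3, 1) BIBD: block size k = 3, λ = 1.
Replication: r(k − 1) = λ(v − 1) ⇒ r·2 = 1533 − 1 = 1532 ⇒ r = 766.
Block count: bk = vr ⇒ b·3 = 1533·766 = 1174278 ⇒ b = 391426.

r = 766, b = 391426.


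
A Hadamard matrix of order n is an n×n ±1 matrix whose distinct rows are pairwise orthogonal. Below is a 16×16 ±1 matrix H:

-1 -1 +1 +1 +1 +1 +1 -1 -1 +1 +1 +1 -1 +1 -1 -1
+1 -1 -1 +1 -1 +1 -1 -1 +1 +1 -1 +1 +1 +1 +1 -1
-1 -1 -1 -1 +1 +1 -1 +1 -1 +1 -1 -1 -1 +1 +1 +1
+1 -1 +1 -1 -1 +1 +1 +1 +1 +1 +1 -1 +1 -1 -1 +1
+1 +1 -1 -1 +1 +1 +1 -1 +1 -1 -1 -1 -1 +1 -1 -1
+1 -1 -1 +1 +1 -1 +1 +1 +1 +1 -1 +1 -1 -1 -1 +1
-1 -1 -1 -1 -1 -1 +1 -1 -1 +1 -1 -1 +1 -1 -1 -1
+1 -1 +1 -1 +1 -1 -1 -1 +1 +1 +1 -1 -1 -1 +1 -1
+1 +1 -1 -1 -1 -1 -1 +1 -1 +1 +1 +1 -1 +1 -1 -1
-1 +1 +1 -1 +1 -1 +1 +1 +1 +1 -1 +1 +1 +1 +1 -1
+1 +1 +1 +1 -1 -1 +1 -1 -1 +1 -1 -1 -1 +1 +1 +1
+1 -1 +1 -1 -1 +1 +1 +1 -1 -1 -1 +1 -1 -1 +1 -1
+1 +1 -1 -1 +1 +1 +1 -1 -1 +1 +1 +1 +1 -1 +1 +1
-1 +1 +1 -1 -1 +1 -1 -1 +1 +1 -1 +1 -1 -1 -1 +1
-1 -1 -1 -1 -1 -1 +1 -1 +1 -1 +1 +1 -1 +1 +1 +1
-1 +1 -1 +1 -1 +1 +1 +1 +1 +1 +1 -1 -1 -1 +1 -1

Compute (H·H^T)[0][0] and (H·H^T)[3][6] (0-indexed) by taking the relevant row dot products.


Row 0 of H: [-1, -1, 1, 1, 1, 1, 1, -1, -1, 1, 1, 1, -1, 1, -1, -1].
Row 3 of H: [1, -1, 1, -1, -1, 1, 1, 1, 1, 1, 1, -1, 1, -1, -1, 1].
Row 6 of H: [-1, -1, -1, -1, -1, -1, 1, -1, -1, 1, -1, -1, 1, -1, -1, -1].
(H·H^T)[0][0] = Σ_j H[0][j]·H[0][j] = (-1)² + (-1)² + (1)² + (1)² + (1)² + (1)² + (1)² + (-1)² + (-1)² + (1)² + (1)² + (1)² + (-1)² + (1)² + (-1)² + (-1)² = 1 + 1 + 1 + 1 + 1 + 1 + 1 + 1 + 1 + 1 + 1 + 1 + 1 + 1 + 1 + 1 = 16.
(H·H^T)[3][6] = Σ_j H[3][j]·H[6][j] = (1)·(-1) + (-1)·(-1) + (1)·(-1) + (-1)·(-1) + (-1)·(-1) + (1)·(-1) + (1)·(1) + (1)·(-1) + (1)·(-1) + (1)·(1) + (1)·(-1) + (-1)·(-1) + (1)·(1) + (-1)·(-1) + (-1)·(-1) + (1)·(-1) = -1 + 1 + -1 + 1 + 1 + -1 + 1 + -1 + -1 + 1 + -1 + 1 + 1 + 1 + 1 + -1 = 2.
Rows 3 and 6 are not orthogonal (dot product = 2 ≠ 0), so H is not a Hadamard matrix.

(0,0) entry = 16; (3,6) entry = 2.


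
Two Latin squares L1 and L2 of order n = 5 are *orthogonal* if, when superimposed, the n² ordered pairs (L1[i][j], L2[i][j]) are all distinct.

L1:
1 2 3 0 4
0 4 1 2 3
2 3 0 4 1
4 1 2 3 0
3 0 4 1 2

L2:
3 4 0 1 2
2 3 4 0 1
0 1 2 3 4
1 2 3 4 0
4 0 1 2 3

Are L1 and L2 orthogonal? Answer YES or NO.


Form the n² = 25 superimposed pairs (L1[i][j], L2[i][j]), row by row (rows and columns indexed from 0):
row 0: (1,3) (2,4) (3,0) (0,1) (4,2)
row 1: (0,2) (4,3) (1,4) (2,0) (3,1)
row 2: (2,0) (3,1) (0,2) (4,3) (1,4)
row 3: (4,1) (1,2) (2,3) (3,4) (0,0)
row 4: (3,4) (0,0) (4,1) (1,2) (2,3)
Orthogonality requires all 25 pairs distinct.
But the pair (2,0) repeats: cell (1,3) has L1 = 2, L2 = 0, and cell (2,0) has L1 = 2, L2 = 0.
A repeated pair means some other pair never occurs (only 15 distinct pairs out of 25), so the squares are not orthogonal.
Conclusion: NO.

NO


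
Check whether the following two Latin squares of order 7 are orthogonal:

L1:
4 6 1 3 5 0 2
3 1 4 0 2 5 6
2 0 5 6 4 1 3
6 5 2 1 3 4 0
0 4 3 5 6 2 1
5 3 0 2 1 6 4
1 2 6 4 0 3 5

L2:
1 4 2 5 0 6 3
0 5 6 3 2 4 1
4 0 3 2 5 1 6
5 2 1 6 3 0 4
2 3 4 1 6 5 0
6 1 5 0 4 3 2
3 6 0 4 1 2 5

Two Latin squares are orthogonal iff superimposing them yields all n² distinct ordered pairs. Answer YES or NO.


Form the n² = 49 superimposed pairs (L1[i][j], L2[i][j]), row by row (rows and columns indexed from 0):
row 0: (4,1) (6,4) (1,2) (3,5) (5,0) (0,6) (2,3)
row 1: (3,0) (1,5) (4,6) (0,3) (2,2) (5,4) (6,1)
row 2: (2,4) (0,0) (5,3) (6,2) (4,5) (1,1) (3,6)
row 3: (6,5) (5,2) (2,1) (1,6) (3,3) (4,0) (0,4)
row 4: (0,2) (4,3) (3,4) (5,1) (6,6) (2,5) (1,0)
row 5: (5,6) (3,1) (0,5) (2,0) (1,4) (6,3) (4,2)
row 6: (1,3) (2,6) (6,0) (4,4) (0,1) (3,2) (5,5)
Orthogonality requires all 49 pairs distinct.
Check by first coordinate: for each symbol s of L1, list the L2 entries in the n cells where L1 = s; they must all differ.
  L1 = 0: L2 entries (in reading order) 6, 3, 0, 4, 2, 5, 1 — all 7 distinct ✓
  L1 = 1: L2 entries (in reading order) 2, 5, 1, 6, 0, 4, 3 — all 7 distinct ✓
  L1 = 2: L2 entries (in reading order) 3, 2, 4, 1, 5, 0, 6 — all 7 distinct ✓
  L1 = 3: L2 entries (in reading order) 5, 0, 6, 3, 4, 1, 2 — all 7 distinct ✓
  L1 = 4: L2 entries (in reading order) 1, 6, 5, 0, 3, 2, 4 — all 7 distinct ✓
  L1 = 5: L2 entries (in reading order) 0, 4, 3, 2, 1, 6, 5 — all 7 distinct ✓
  L1 = 6: L2 entries (in reading order) 4, 1, 2, 5, 6, 3, 0 — all 7 distinct ✓
Every symbol of L1 meets every symbol of L2 exactly once, so all 49 pairs are distinct (49 of 49).
Conclusion: YES.

YES


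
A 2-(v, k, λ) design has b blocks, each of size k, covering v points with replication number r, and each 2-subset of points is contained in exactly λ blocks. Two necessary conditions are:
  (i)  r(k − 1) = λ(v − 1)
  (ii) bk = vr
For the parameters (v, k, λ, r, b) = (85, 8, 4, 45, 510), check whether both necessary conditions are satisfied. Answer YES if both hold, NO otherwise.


Condition (i): r(k − 1) = 45·7 = 315; λ(v − 1) = 4·84 = 336. Match? NO.
Condition (ii): bk = 510·8 = 4080; vr = 85·45 = 3825. Match? NO.
Both conditions hold? NO.

NO


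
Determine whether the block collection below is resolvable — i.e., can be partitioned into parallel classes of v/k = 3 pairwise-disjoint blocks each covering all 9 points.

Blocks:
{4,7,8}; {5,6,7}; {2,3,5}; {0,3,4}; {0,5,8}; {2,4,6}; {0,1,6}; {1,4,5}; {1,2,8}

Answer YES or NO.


v = 9, block size k = 3, number of blocks = 9.
For resolvability, blocks must partition into parallel classes of size v/k = 3.
Total blocks must therefore be a multiple of 3: 9 = 3·3 + 0 ⇒ divisible ✓.
Consider block {0,5,8}. The only other block(s) in the collection disjoint from it are {2,4,6} — just 1 block(s). Any parallel class containing {0,5,8} would need 2 other blocks each disjoint from it, so no parallel class of size 3 can contain {0,5,8}.
Since every block must belong to some parallel class in a resolution, the collection cannot be partitioned into parallel classes.
Resolvable? NO.

NO


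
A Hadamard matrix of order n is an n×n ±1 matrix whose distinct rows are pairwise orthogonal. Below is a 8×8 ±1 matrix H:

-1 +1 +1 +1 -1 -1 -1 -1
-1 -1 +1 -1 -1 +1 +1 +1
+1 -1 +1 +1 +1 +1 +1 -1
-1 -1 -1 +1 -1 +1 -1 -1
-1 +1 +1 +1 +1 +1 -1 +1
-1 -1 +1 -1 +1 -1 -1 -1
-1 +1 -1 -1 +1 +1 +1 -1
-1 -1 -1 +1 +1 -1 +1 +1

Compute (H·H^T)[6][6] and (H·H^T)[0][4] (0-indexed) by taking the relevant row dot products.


Row 0 of H: [-1, 1, 1, 1, -1, -1, -1, -1].
Row 4 of H: [-1, 1, 1, 1, 1, 1, -1, 1].
Row 6 of H: [-1, 1, -1, -1, 1, 1, 1, -1].
(H·H^T)[6][6] = Σ_j H[6][j]·H[6][j] = (-1)² + (1)² + (-1)² + (-1)² + (1)² + (1)² + (1)² + (-1)² = 1 + 1 + 1 + 1 + 1 + 1 + 1 + 1 = 8.
(H·H^T)[0][4] = Σ_j H[0][j]·H[4][j] = (-1)·(-1) + (1)·(1) + (1)·(1) + (1)·(1) + (-1)·(1) + (-1)·(1) + (-1)·(-1) + (-1)·(1) = 1 + 1 + 1 + 1 + -1 + -1 + 1 + -1 = 2.
Rows 0 and 4 are not orthogonal (dot product = 2 ≠ 0), so H is not a Hadamard matrix.

(6,6) entry = 8; (0,4) entry = 2.


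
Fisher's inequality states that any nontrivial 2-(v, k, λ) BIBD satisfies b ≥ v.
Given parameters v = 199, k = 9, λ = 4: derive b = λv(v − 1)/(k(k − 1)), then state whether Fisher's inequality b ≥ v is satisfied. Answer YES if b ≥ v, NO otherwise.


r = λ(v − 1)/(k − 1) = 4·198/8 = 99.
b = vr/k = 199·99/9 = 2189.
Fisher's inequality: b ≥ v ⇔ 2189 ≥ 199? YES.

YES


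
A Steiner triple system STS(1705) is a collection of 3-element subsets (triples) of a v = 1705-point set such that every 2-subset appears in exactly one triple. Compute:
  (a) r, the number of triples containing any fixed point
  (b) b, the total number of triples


An STS(v) is a 2-(v, 3, 1) BIBD: block size k = 3, λ = 1.
Replication: r(k − 1) = λ(v − 1) ⇒ r·2 = 1705 − 1 = 1704 ⇒ r = 852.
Block count: b = v(v − 1)/6 = 1705·1704/6 = 2905320/6 = 484220.
(Check via bk = vr: 484220·3 = 1452660 = 1705·852 = 1452660 ✓.)

r = 852, b = 484220.


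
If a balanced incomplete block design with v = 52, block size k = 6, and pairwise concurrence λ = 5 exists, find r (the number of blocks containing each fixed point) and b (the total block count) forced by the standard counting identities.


Any 2-(v, k, λ) BIBD satisfies two necessary conditions:
  (i)  Each point sits in r blocks, and counting incidences through any fixed point gives r(k − 1) = λ(v − 1), so r = λ(v − 1)/(k − 1).
  (ii) Total incidences bk = vr, so b = vr/k.
Step 1: r = λ(v − 1)/(k − 1) = 5·(52 − 1)/(6 − 1) = 5·51/5 = 255/5 = 51.
Step 2: b = vr/k = 52·51/6 = 2652/6 = 442.
Check integrality: r = 51 ∈ Z ✓, b = 442 ∈ Z ✓.
(These identities are necessary conditions: they determine r and b for any design with these parameters, but do not by themselves prove that one exists.)

r = 51, b = 442.


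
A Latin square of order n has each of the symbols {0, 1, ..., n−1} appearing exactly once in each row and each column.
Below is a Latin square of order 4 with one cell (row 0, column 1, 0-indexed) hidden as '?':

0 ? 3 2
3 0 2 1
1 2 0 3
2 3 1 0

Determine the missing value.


Row 0 contains symbols [0, 2, 3] — missing [1].
Column 1 contains symbols [0, 2, 3] — missing [1].
The missing symbol must appear in both missing sets; intersection = [1].
Therefore the hidden value is 1.

Missing value = 1.


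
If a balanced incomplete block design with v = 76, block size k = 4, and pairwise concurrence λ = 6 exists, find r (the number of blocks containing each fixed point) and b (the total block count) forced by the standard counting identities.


Any 2-(v, k, λ) BIBD satisfies two necessary conditions:
  (i)  Each point sits in r blocks, and counting incidences through any fixed point gives r(k − 1) = λ(v − 1), so r = λ(v − 1)/(k − 1).
  (ii) Total incidences bk = vr, so b = vr/k.
Step 1: r = λ(v − 1)/(k − 1) = 6·(76 − 1)/(4 − 1) = 6·75/3 = 450/3 = 150.
Step 2: b = vr/k = 76·150/4 = 11400/4 = 2850.
Check integrality: r = 150 ∈ Z ✓, b = 2850 ∈ Z ✓.
(These identities are necessary conditions: they determine r and b for any design with these parameters, but do not by themselves prove that one exists.)

r = 150, b = 2850.


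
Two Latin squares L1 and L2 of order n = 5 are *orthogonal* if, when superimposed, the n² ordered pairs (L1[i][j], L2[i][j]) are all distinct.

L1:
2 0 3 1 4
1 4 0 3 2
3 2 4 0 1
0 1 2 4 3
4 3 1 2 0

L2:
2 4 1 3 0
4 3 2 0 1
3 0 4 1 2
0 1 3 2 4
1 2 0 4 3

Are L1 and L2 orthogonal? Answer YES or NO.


Form the n² = 25 superimposed pairs (L1[i][j], L2[i][j]), row by row (rows and columns indexed from 0):
row 0: (2,2) (0,4) (3,1) (1,3) (4,0)
row 1: (1,4) (4,3) (0,2) (3,0) (2,1)
row 2: (3,3) (2,0) (4,4) (0,1) (1,2)
row 3: (0,0) (1,1) (2,3) (4,2) (3,4)
row 4: (4,1) (3,2) (1,0) (2,4) (0,3)
Orthogonality requires all 25 pairs distinct.
Check by first coordinate: for each symbol s of L1, list the L2 entries in the n cells where L1 = s; they must all differ.
  L1 = 0: L2 entries (in reading order) 4, 2, 1, 0, 3 — all 5 distinct ✓
  L1 = 1: L2 entries (in reading order) 3, 4, 2, 1, 0 — all 5 distinct ✓
  L1 = 2: L2 entries (in reading order) 2, 1, 0, 3, 4 — all 5 distinct ✓
  L1 = 3: L2 entries (in reading order) 1, 0, 3, 4, 2 — all 5 distinct ✓
  L1 = 4: L2 entries (in reading order) 0, 3, 4, 2, 1 — all 5 distinct ✓
Every symbol of L1 meets every symbol of L2 exactly once, so all 25 pairs are distinct (25 of 25).
Conclusion: YES.

YES


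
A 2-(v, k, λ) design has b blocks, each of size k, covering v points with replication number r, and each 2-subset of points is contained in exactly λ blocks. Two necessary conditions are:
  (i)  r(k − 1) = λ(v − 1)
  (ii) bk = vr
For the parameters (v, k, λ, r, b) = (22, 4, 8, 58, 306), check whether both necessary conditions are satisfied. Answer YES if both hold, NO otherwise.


Condition (i): r(k − 1) = 58·3 = 174; λ(v − 1) = 8·21 = 168. Match? NO.
Condition (ii): bk = 306·4 = 1224; vr = 22·58 = 1276. Match? NO.
Both conditions hold? NO.

NO


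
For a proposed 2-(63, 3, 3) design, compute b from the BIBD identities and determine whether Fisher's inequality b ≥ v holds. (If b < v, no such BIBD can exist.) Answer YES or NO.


r = λ(v − 1)/(k − 1) = 3·62/2 = 93.
b = vr/k = 63·93/3 = 1953.
Fisher's inequality: b ≥ v ⇔ 1953 ≥ 63? YES.

YES


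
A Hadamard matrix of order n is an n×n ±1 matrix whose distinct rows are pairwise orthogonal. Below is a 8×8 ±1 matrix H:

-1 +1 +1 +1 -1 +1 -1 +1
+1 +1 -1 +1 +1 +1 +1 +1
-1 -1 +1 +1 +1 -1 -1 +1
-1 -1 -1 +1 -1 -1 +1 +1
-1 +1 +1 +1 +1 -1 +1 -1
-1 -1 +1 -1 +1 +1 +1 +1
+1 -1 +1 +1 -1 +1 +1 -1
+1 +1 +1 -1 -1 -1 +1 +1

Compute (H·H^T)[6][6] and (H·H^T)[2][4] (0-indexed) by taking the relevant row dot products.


Row 2 of H: [-1, -1, 1, 1, 1, -1, -1, 1].
Row 4 of H: [-1, 1, 1, 1, 1, -1, 1, -1].
Row 6 of H: [1, -1, 1, 1, -1, 1, 1, -1].
(H·H^T)[6][6] = Σ_j H[6][j]·H[6][j] = (1)² + (-1)² + (1)² + (1)² + (-1)² + (1)² + (1)² + (-1)² = 1 + 1 + 1 + 1 + 1 + 1 + 1 + 1 = 8.
(H·H^T)[2][4] = Σ_j H[2][j]·H[4][j] = (-1)·(-1) + (-1)·(1) + (1)·(1) + (1)·(1) + (1)·(1) + (-1)·(-1) + (-1)·(1) + (1)·(-1) = 1 + -1 + 1 + 1 + 1 + 1 + -1 + -1 = 2.
Rows 2 and 4 are not orthogonal (dot product = 2 ≠ 0), so H is not a Hadamard matrix.

(6,6) entry = 8; (2,4) entry = 2.


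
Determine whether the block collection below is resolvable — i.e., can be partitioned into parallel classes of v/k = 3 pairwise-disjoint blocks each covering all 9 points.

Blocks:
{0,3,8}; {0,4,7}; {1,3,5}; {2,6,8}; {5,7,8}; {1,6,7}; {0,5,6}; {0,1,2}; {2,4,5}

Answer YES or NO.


v = 9, block size k = 3, number of blocks = 9.
For resolvability, blocks must partition into parallel classes of size v/k = 3.
Total blocks must therefore be a multiple of 3: 9 = 3·3 + 0 ⇒ divisible ✓.
Consider block {5,7,8}. The only other block(s) in the collection disjoint from it are {0,1,2} — just 1 block(s). Any parallel class containing {5,7,8} would need 2 other blocks each disjoint from it, so no parallel class of size 3 can contain {5,7,8}.
Since every block must belong to some parallel class in a resolution, the collection cannot be partitioned into parallel classes.
Resolvable? NO.

NO


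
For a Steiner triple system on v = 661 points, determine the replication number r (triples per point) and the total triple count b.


An STS(v) is a 2-(v, 3, 1) BIBD: block size k = 3, λ = 1.
Replication: r(k − 1) = λ(v − 1) ⇒ r·2 = 661 − 1 = 660 ⇒ r = 330.
Block count: b = v(v − 1)/6 = 661·660/6 = 436260/6 = 72710.
(Check via bk = vr: 72710·3 = 218130 = 661·330 = 218130 ✓.)

r = 330, b = 72710.


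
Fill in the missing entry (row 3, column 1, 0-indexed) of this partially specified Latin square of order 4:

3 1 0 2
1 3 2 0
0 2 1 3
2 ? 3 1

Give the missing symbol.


Row 3 contains symbols [1, 2, 3] — missing [0].
Column 1 contains symbols [1, 2, 3] — missing [0].
The missing symbol must appear in both missing sets; intersection = [0].
Therefore the hidden value is 0.

Missing value = 0.


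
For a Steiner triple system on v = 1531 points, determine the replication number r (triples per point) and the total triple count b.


An STS(v) is a 2-(v, 3, 1) BIBD: block size k = 3, λ = 1.
Replication: r(k − 1) = λ(v − 1) ⇒ r·2 = 1531 − 1 = 1530 ⇒ r = 765.
Block count: bk = vr ⇒ b·3 = 1531·765 = 1171215 ⇒ b = 390405.
(Check via b = v(v − 1)/6 = 1531·1530/6 = 2342430/6 = 390405.)

r = 765, b = 390405.


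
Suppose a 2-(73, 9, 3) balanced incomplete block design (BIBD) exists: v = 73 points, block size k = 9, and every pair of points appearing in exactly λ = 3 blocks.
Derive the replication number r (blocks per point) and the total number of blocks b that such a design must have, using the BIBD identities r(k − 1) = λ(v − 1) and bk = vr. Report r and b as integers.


Any 2-(v, k, λ) BIBD satisfies two necessary conditions:
  (i)  Each point sits in r blocks, and counting incidences through any fixed point gives r(k − 1) = λ(v − 1), so r = λ(v − 1)/(k − 1).
  (ii) Total incidences bk = vr, so b = vr/k.
Step 1: r = λ(v − 1)/(k − 1) = 3·(73 − 1)/(9 − 1) = 3·72/8 = 216/8 = 27.
Step 2: b = vr/k = 73·27/9 = 1971/9 = 219.
Check integrality: r = 27 ∈ Z ✓, b = 219 ∈ Z ✓.
(These identities are necessary conditions: they determine r and b for any design with these parameters, but do not by themselves prove that one exists.)

r = 27, b = 219.


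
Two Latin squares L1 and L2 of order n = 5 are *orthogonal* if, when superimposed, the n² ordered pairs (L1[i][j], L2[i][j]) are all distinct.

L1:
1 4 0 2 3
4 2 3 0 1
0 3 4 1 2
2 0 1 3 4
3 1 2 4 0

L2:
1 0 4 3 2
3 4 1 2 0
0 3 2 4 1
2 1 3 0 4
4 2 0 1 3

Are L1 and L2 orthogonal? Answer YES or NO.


Form the n² = 25 superimposed pairs (L1[i][j], L2[i][j]), row by row (rows and columns indexed from 0):
row 0: (1,1) (4,0) (0,4) (2,3) (3,2)
row 1: (4,3) (2,4) (3,1) (0,2) (1,0)
row 2: (0,0) (3,3) (4,2) (1,4) (2,1)
row 3: (2,2) (0,1) (1,3) (3,0) (4,4)
row 4: (3,4) (1,2) (2,0) (4,1) (0,3)
Orthogonality requires all 25 pairs distinct.
Check by first coordinate: for each symbol s of L1, list the L2 entries in the n cells where L1 = s; they must all differ.
  L1 = 0: L2 entries (in reading order) 4, 2, 0, 1, 3 — all 5 distinct ✓
  L1 = 1: L2 entries (in reading order) 1, 0, 4, 3, 2 — all 5 distinct ✓
  L1 = 2: L2 entries (in reading order) 3, 4, 1, 2, 0 — all 5 distinct ✓
  L1 = 3: L2 entries (in reading order) 2, 1, 3, 0, 4 — all 5 distinct ✓
  L1 = 4: L2 entries (in reading order) 0, 3, 2, 4, 1 — all 5 distinct ✓
Every symbol of L1 meets every symbol of L2 exactly once, so all 25 pairs are distinct (25 of 25).
Conclusion: YES.

YES


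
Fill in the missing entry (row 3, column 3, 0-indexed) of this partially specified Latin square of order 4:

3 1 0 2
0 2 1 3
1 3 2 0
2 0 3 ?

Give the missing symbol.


Row 3 contains symbols [0, 2, 3] — missing [1].
Column 3 contains symbols [0, 2, 3] — missing [1].
The missing symbol must appear in both missing sets; intersection = [1].
Therefore the hidden value is 1.

Missing value = 1.


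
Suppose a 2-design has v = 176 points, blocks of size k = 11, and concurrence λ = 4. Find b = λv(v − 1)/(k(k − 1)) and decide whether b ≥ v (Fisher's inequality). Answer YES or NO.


b = λv(v − 1)/(k(k − 1)) = 4·176·175/(11·10) = 123200/110 = 1120.
Compare with v = 176: b ≥ v, so Fisher's inequality holds.

YES


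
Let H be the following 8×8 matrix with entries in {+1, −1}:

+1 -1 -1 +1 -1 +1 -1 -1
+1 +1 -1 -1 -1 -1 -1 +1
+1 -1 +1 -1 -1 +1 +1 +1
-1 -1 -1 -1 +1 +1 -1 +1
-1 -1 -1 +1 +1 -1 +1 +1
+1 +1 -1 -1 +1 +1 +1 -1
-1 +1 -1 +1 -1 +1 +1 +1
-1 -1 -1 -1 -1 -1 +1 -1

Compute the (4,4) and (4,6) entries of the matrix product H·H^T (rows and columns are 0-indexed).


Row 4 of H: [-1, -1, -1, 1, 1, -1, 1, 1].
Row 6 of H: [-1, 1, -1, 1, -1, 1, 1, 1].
(H·H^T)[4][4] = Σ_j H[4][j]·H[4][j] = (-1)² + (-1)² + (-1)² + (1)² + (1)² + (-1)² + (1)² + (1)² = 1 + 1 + 1 + 1 + 1 + 1 + 1 + 1 = 8.
(H·H^T)[4][6] = Σ_j H[4][j]·H[6][j] = (-1)·(-1) + (-1)·(1) + (-1)·(-1) + (1)·(1) + (1)·(-1) + (-1)·(1) + (1)·(1) + (1)·(1) = 1 + -1 + 1 + 1 + -1 + -1 + 1 + 1 = 2.
Rows 4 and 6 are not orthogonal (dot product = 2 ≠ 0), so H is not a Hadamard matrix.

(4,4) entry = 8; (4,6) entry = 2.


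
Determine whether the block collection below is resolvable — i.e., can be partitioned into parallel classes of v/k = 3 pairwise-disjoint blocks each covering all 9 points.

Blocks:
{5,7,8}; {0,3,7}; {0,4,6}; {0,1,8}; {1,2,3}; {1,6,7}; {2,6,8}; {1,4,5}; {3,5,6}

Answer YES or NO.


v = 9, block size k = 3, number of blocks = 9.
For resolvability, blocks must partition into parallel classes of size v/k = 3.
Total blocks must therefore be a multiple of 3: 9 = 3·3 + 0 ⇒ divisible ✓.
Consider block {0,1,8}. The only other block(s) in the collection disjoint from it are {3,5,6} — just 1 block(s). Any parallel class containing {0,1,8} would need 2 other blocks each disjoint from it, so no parallel class of size 3 can contain {0,1,8}.
Since every block must belong to some parallel class in a resolution, the collection cannot be partitioned into parallel classes.
Resolvable? NO.

NO


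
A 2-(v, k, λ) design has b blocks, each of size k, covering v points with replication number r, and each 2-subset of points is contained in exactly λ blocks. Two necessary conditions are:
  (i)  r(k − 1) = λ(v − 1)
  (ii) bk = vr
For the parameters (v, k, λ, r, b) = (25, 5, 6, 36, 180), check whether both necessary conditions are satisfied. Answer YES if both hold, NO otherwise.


Condition (i): r(k − 1) = 36·4 = 144; λ(v − 1) = 6·24 = 144. Match? YES.
Condition (ii): bk = 180·5 = 900; vr = 25·36 = 900. Match? YES.
Both conditions hold? YES.

YES


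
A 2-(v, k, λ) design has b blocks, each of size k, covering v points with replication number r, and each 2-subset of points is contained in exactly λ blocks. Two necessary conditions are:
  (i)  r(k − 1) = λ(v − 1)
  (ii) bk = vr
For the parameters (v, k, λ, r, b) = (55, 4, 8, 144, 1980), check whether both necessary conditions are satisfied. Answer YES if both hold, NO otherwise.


Condition (i): r(k − 1) = 144·3 = 432; λ(v − 1) = 8·54 = 432. Match? YES.
Condition (ii): bk = 1980·4 = 7920; vr = 55·144 = 7920. Match? YES.
Both conditions hold? YES.

YES


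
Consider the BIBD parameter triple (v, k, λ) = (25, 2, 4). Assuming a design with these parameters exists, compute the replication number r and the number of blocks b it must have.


Any 2-(v, k, λ) BIBD satisfies two necessary conditions:
  (i)  Each point sits in r blocks, and counting incidences through any fixed point gives r(k − 1) = λ(v − 1), so r = λ(v − 1)/(k − 1).
  (ii) Total incidences bk = vr, so b = vr/k.
Step 1: r = λ(v − 1)/(k − 1) = 4·(25 − 1)/(2 − 1) = 4·24/1 = 96/1 = 96.
Step 2: b = vr/k = 25·96/2 = 2400/2 = 1200.
Check integrality: r = 96 ∈ Z ✓, b = 1200 ∈ Z ✓.
(These identities are necessary conditions: they determine r and b for any design with these parameters, but do not by themselves prove that one exists.)

r = 96, b = 1200.


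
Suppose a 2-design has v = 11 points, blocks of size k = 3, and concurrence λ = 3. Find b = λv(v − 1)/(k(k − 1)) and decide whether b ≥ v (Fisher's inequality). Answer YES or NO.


b = λv(v − 1)/(k(k − 1)) = 3·11·10/(3·2) = 330/6 = 55.
Compare with v = 11: b ≥ v, so Fisher's inequality holds.

YES


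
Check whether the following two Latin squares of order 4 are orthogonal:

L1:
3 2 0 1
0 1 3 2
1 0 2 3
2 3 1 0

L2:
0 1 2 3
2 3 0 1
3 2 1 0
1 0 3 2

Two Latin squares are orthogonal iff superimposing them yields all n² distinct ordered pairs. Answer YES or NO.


Form the n² = 16 superimposed pairs (L1[i][j], L2[i][j]), row by row (rows and columns indexed from 0):
row 0: (3,0) (2,1) (0,2) (1,3)
row 1: (0,2) (1,3) (3,0) (2,1)
row 2: (1,3) (0,2) (2,1) (3,0)
row 3: (2,1) (3,0) (1,3) (0,2)
Orthogonality requires all 16 pairs distinct.
But the pair (0,2) repeats: cell (0,2) has L1 = 0, L2 = 2, and cell (1,0) has L1 = 0, L2 = 2.
A repeated pair means some other pair never occurs (only 4 distinct pairs out of 16), so the squares are not orthogonal.
Conclusion: NO.

NO


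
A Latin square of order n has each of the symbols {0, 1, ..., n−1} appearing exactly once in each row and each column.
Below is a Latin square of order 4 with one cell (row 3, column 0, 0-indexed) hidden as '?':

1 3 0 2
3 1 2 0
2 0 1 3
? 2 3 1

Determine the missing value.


Row 3 contains symbols [1, 2, 3] — missing [0].
Column 0 contains symbols [1, 2, 3] — missing [0].
The missing symbol must appear in both missing sets; intersection = [0].
Therefore the hidden value is 0.

Missing value = 0.


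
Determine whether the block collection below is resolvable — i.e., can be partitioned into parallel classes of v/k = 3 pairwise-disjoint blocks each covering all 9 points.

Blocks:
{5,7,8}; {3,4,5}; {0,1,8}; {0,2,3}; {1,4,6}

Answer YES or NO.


v = 9, block size k = 3, number of blocks = 5.
For resolvability, blocks must partition into parallel classes of size v/k = 3.
Total blocks must therefore be a multiple of 3: 5 = 3·1 + 2 ⇒ not divisible ✗.
Resolvable? NO.

NO


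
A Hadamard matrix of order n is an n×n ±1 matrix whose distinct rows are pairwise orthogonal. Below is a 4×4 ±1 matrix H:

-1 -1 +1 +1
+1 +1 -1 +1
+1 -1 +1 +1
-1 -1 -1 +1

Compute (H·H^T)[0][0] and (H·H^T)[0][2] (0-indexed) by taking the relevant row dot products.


Row 0 of H: [-1, -1, 1, 1].
Row 2 of H: [1, -1, 1, 1].
(H·H^T)[0][0] = Σ_j H[0][j]·H[0][j] = (-1)² + (-1)² + (1)² + (1)² = 1 + 1 + 1 + 1 = 4.
(H·H^T)[0][2] = Σ_j H[0][j]·H[2][j] = (-1)·(1) + (-1)·(-1) + (1)·(1) + (1)·(1) = -1 + 1 + 1 + 1 = 2.
Rows 0 and 2 are not orthogonal (dot product = 2 ≠ 0), so H is not a Hadamard matrix.

(0,0) entry = 4; (0,2) entry = 2.


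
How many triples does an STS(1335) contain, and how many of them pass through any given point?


An STS(v) is a 2-(v, 3, 1) BIBD: block size k = 3, λ = 1.
Replication: r(k − 1) = λ(v − 1) ⇒ r·2 = 1335 − 1 = 1334 ⇒ r = 667.
Block count: b = v(v − 1)/6 = 1335·1334/6 = 1780890/6 = 296815.
(Check via bk = vr: 296815·3 = 890445 = 1335·667 = 890445 ✓.)

r = 667, b = 296815.


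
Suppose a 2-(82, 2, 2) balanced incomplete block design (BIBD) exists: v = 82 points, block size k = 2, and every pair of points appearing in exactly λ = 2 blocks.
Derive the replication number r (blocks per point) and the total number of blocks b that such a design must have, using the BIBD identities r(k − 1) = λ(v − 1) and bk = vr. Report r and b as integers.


Any 2-(v, k, λ) BIBD satisfies two necessary conditions:
  (i)  Each point sits in r blocks, and counting incidences through any fixed point gives r(k − 1) = λ(v − 1), so r = λ(v − 1)/(k − 1).
  (ii) Total incidences bk = vr, so b = vr/k.
Step 1: r = λ(v − 1)/(k − 1) = 2·(82 − 1)/(2 − 1) = 2·81/1 = 162/1 = 162.
Step 2: b = vr/k = 82·162/2 = 13284/2 = 6642.
Check integrality: r = 162 ∈ Z ✓, b = 6642 ∈ Z ✓.
(These identities are necessary conditions: they determine r and b for any design with these parameters, but do not by themselves prove that one exists.)

r = 162, b = 6642.
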